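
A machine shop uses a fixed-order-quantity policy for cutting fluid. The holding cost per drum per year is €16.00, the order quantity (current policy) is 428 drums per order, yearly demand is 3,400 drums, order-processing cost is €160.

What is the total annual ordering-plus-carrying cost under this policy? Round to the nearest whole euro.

Ordering: D/Q × S = 3,400/428 × €160 = €1,271.03
Holding:  Q/2 × H = 428/2 × €16 = €3,424.00
Total = €1,271.03 + €3,424.00 = €4,695.03

€4,695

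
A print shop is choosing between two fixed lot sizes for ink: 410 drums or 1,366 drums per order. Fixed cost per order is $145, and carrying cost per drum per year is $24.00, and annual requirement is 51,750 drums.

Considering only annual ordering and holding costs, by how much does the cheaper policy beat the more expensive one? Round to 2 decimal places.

$1,336.60

For each Q, cost = (D/Q)·S + (Q/2)·H.
TC(410) = (51,750/410)×145 + (410/2)×24 = $23,221.83
TC(1,366) = (51,750/1,366)×145 + (1,366/2)×24 = $21,885.23
Lots of 1,366 are cheaper by $1,336.60.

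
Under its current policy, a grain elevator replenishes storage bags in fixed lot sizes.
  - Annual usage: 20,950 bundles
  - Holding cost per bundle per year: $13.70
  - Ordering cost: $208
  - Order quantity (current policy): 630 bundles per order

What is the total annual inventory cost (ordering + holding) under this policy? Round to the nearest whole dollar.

Orders/yr = 20,950/630 = 33.254; ordering cost = 33.254 × $208 = $6,916.83
Average inventory = 630/2 = 315; holding cost = 315 × $13.7 = $4,315.50
Total = $6,916.83 + $4,315.50 = $11,232.33

$11,232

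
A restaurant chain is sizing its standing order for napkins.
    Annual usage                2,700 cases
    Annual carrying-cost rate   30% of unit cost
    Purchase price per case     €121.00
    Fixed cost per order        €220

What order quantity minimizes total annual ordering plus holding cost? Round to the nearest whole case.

Holding cost per case per year: H = 30% × €121 = €36.3000
Optimal lot size Q* = (2 × 2,700 × €220 / €36.3)^½ ≈ 180.91

181 cases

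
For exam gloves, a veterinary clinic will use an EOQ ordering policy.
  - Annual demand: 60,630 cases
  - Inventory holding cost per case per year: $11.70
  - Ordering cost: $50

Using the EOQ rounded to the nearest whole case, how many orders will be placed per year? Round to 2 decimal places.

84.21 orders per year

2DS/H = 2·60,630·50/11.7 = 518,205.13
EOQ = √518,205.13 ≈ 719.86 → Q = 720
N = D/Q = 60,630/720 ≈ 84.208 orders/yr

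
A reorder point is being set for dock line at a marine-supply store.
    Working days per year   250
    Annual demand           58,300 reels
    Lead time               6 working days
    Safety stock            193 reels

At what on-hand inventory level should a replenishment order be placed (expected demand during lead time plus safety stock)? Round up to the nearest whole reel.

Daily demand d = 58,300 / 250 = 233.200 reels/day
Demand during lead time = 233.200 × 6 = 1,399.20
Reorder point = 1,399.20 + 193 = 1,592.20 → round up

1,593 reels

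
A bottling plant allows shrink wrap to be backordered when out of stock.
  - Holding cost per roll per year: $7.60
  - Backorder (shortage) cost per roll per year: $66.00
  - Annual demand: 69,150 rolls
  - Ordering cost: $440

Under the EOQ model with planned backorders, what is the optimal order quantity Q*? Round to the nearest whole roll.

Basic EOQ = √(2·69,150·440/7.6) = 2,829.636
Backorder adjustment √((H+b)/b) = √((7.6+66)/66) = 1.0560
Q* = 2,829.636 × 1.0560 ≈ 2,988.12

2,988 rolls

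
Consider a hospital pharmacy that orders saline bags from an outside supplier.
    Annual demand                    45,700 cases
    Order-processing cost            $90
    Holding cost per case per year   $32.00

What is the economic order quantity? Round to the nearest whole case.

507 cases

EOQ = √(2DS/H) = √(2 × 45,700 × 90 / 32)
    = √(257,062.50) ≈ 507.01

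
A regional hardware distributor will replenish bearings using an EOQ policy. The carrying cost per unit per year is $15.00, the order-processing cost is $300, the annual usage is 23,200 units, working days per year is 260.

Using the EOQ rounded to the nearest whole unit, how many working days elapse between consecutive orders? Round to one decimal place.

Optimal lot size Q* = (2 × 23,200 × $300 / $15)^½ ≈ 963.33 → Q = 963 units
Cycle time = (working days × Q)/D = (260 × 963) / 23,200 = 10.792 days

10.8 days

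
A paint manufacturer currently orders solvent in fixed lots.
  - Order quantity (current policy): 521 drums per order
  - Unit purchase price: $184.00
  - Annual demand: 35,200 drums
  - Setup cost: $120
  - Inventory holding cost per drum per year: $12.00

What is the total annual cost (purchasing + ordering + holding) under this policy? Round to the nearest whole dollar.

$6,488,033

Annual ordering cost = (D/Q)·S = (35,200/521) × 120 = $8,107.49
Annual holding cost  = (Q/2)·H = (521/2) × 12 = $3,126.00
Purchase cost = D·C = 35,200 × 184 = $6,476,800.00
Total = $8,107.49 + $3,126.00 + $6,476,800.00 = $6,488,033.49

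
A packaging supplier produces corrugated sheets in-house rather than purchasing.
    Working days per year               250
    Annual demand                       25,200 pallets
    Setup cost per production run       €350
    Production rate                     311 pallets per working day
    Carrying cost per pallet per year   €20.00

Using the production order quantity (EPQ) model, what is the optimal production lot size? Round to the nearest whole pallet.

1,142 pallets

d = 25,200/250 = 100.8000 pallets/day;  effective holding cost H(1 − d/p) = 20·(1 − 100.8000/311) = 13.51768
Q* = √(2DS / H_eff) = √(2·25,200·350 / 13.51768) ≈ 1,142.35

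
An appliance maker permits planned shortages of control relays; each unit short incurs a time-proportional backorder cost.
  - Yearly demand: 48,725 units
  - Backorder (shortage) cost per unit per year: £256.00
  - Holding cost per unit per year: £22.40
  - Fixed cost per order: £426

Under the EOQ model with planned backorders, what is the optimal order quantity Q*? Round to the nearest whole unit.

Q* = √(2DS/H) · √((H + b)/b)
   = √(2 × 48,725 × 426 / 22.4) · √((22.4 + 256) / 256)
   = 1,361.356 × 1.0428 ≈ 1,419.67

1,420 units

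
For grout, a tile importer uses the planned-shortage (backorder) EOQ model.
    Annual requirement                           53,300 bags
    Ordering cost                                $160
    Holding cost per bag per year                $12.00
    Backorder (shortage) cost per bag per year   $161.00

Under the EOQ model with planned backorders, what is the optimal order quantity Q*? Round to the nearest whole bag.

Basic EOQ = √(2·53,300·160/12) = 1,192.197
Backorder adjustment √((H+b)/b) = √((12+161)/161) = 1.0366
Q* = 1,192.197 × 1.0366 ≈ 1,235.83

1,236 bags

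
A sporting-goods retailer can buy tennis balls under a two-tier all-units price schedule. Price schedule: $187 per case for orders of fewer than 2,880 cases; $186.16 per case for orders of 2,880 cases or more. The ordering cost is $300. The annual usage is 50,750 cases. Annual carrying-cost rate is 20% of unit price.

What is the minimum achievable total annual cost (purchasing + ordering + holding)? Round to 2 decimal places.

H₁ = 20%×$187 = $37.4000;  H₂ = 20%×$186.16 = $37.2320
EOQ₁ = √(2×50,750×300/37.4000) = 902.31  (< 2,880, feasible at tier 1)
EOQ₂ = √(2×50,750×300/37.2320) = 904.35  (< 2,880 → use Q = 2,880 at tier-2 price)
TC(tier 1 (EOQ₁), Q≈902.3) = $9,523,996.56
TC(tier 2, Q≈2,880.0) = $9,506,520.54
Minimum at tier 2: $9,506,520.54

$9,506,520.54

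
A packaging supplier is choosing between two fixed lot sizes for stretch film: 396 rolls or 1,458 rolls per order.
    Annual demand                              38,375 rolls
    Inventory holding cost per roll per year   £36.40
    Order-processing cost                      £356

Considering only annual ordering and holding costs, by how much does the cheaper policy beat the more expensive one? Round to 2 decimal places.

£5,800.31

Annual cost at Q: ordering D·S/Q plus holding Q·H/2.
TC(396) = (38,375/396)×356 + (396/2)×36.4 = £41,705.94
TC(1,458) = (38,375/1,458)×356 + (1,458/2)×36.4 = £35,905.63
Lots of 1,458 are cheaper by £5,800.31.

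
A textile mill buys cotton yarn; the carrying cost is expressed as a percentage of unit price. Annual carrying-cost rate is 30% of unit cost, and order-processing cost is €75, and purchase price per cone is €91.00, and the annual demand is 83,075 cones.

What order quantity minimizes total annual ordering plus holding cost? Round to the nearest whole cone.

H = i·C = 0.3 × €91 = €27.3000 per cone-year
2DS/H = 2·83,075·75/27.3 = 456,456.04
EOQ = √456,456.04 ≈ 675.62

676 cones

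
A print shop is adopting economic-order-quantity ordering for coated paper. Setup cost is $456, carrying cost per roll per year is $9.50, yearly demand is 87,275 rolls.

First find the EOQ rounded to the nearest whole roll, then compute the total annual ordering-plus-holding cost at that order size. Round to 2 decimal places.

$27,498.19

2DS/H = 2·87,275·456/9.5 = 8,378,400.00
EOQ = √8,378,400.00 ≈ 2,894.55 → Q = 2,895 rolls
Orders/yr = 87,275/2,895 = 30.147; ordering cost = 30.147 × $456 = $13,746.94
Average inventory = 2,895/2 = 1447.5; holding cost = 1447.5 × $9.5 = $13,751.25
Total = $13,746.94 + $13,751.25 = $27,498.19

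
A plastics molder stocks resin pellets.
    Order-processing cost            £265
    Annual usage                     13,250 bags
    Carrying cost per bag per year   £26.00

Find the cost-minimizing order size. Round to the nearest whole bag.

2DS/H = 2·13,250·265/26 = 270,096.15
EOQ = √270,096.15 ≈ 519.71

520 bags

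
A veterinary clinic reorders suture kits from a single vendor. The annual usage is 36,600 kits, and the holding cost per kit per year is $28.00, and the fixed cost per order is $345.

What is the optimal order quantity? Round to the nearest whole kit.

2DS/H = 2·36,600·345/28 = 901,928.57
EOQ = √901,928.57 ≈ 949.70

950 kits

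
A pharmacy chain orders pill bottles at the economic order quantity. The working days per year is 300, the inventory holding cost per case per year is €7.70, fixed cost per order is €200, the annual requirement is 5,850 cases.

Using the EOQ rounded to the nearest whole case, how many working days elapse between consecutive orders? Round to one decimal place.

Q* = √(2·D·S / H) = √(2·5,850·200 / 7.7) = √303,896.1 ≈ 551.27 → Q = 551 cases
T = Q/D × 300 days = 551/5,850 × 300 = 28.256 days

28.3 days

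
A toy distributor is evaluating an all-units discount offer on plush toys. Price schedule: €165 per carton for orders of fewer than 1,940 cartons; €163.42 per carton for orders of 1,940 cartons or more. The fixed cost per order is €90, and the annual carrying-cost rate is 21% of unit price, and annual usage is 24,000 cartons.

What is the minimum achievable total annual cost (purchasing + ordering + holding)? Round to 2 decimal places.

€3,956,482.06

H₁ = 21%×€165 = €34.6500;  H₂ = 21%×€163.42 = €34.3182
EOQ₁ = √(2×24,000×90/34.6500) = 353.09  (< 1,940, feasible at tier 1)
EOQ₂ = √(2×24,000×90/34.3182) = 354.80  (< 1,940 → use Q = 1,940 at tier-2 price)
TC(tier 1 (EOQ₁), Q≈353.1) = €3,972,234.70
TC(tier 2, Q≈1,940.0) = €3,956,482.06
Minimum at tier 2: €3,956,482.06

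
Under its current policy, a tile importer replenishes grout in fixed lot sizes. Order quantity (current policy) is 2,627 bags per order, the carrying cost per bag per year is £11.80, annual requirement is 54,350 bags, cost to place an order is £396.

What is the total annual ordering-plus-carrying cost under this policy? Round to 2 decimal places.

£23,692.14

Orders/yr = 54,350/2,627 = 20.689; ordering cost = 20.689 × £396 = £8,192.84
Average inventory = 2,627/2 = 1313.5; holding cost = 1313.5 × £11.8 = £15,499.30
Total = £8,192.84 + £15,499.30 = £23,692.14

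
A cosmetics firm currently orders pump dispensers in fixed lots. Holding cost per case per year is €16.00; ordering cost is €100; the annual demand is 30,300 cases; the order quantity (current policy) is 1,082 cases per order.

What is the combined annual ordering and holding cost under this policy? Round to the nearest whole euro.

Annual ordering cost = (D/Q)·S = (30,300/1,082) × 100 = €2,800.37
Annual holding cost  = (Q/2)·H = (1,082/2) × 16 = €8,656.00
Total = €2,800.37 + €8,656.00 = €11,456.37

€11,456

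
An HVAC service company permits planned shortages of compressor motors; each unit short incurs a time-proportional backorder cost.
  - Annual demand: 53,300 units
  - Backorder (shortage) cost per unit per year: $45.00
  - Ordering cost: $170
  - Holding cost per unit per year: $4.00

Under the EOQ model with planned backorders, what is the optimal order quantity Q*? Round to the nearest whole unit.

Basic EOQ = √(2·53,300·170/4) = 2,128.497
Backorder adjustment √((H+b)/b) = √((4+45)/45) = 1.0435
Q* = 2,128.497 × 1.0435 ≈ 2,221.08

2,221 units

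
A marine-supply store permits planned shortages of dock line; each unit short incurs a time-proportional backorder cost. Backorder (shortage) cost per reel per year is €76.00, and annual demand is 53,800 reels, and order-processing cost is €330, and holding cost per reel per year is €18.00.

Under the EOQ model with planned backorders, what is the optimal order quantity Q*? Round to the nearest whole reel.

1,562 reels

Basic EOQ = √(2·53,800·330/18) = 1,404.517
Backorder adjustment √((H+b)/b) = √((18+76)/76) = 1.1121
Q* = 1,404.517 × 1.1121 ≈ 1,562.01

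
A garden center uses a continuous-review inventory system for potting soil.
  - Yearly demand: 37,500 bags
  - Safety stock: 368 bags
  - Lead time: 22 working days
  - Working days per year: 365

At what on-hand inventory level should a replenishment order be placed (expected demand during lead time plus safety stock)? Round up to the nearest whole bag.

Daily demand d = 37,500 / 365 = 102.740 bags/day
Demand during lead time = 102.740 × 22 = 2,260.27
Reorder point = 2,260.27 + 368 = 2,628.27 → round up

2,629 bags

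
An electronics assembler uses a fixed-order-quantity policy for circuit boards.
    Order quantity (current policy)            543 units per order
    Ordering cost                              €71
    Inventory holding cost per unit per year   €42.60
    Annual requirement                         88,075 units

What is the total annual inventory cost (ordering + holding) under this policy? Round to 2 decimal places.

€23,082.15

Orders/yr = 88,075/543 = 162.201; ordering cost = 162.201 × €71 = €11,516.25
Average inventory = 543/2 = 271.5; holding cost = 271.5 × €42.6 = €11,565.90
Total = €11,516.25 + €11,565.90 = €23,082.15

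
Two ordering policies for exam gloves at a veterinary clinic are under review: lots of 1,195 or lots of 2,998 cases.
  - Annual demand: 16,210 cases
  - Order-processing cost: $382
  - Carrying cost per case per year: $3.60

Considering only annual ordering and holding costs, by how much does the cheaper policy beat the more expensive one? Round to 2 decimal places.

$129.08

TC(Q) = (D/Q)S + (Q/2)H
TC(1,195) = (16,210/1,195)×382 + (1,195/2)×3.6 = $7,332.77
TC(2,998) = (16,210/2,998)×382 + (2,998/2)×3.6 = $7,461.85
Cheaper: Q = 1,195.  Difference = $129.08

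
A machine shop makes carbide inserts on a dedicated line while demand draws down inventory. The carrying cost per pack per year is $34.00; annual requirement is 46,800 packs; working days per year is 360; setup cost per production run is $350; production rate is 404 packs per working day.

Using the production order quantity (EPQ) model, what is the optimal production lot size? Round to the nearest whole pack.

Daily demand d = 46,800/360 = 130.000; p = 404; 1 − d/p = 0.67822
EPQ = √(2DS / (H(1 − d/p)))
    = √(2 × 46,800 × 350 / (34 × 0.67822)) ≈ 1,191.92

1,192 packs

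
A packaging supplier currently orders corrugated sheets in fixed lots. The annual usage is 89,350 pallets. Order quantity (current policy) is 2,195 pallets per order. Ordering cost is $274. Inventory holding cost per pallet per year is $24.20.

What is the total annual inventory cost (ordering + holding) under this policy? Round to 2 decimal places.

$37,712.99

Orders/yr = 89,350/2,195 = 40.706; ordering cost = 40.706 × $274 = $11,153.49
Average inventory = 2,195/2 = 1097.5; holding cost = 1097.5 × $24.2 = $26,559.50
Total = $11,153.49 + $26,559.50 = $37,712.99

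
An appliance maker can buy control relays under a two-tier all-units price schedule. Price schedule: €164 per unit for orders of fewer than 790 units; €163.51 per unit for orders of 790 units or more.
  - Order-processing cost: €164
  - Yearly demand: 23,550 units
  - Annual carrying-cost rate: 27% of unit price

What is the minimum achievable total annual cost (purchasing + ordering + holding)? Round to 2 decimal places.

€3,872,987.70

H₁ = 27%×€164 = €44.2800;  H₂ = 27%×€163.51 = €44.1477
EOQ₁ = √(2×23,550×164/44.2800) = 417.67  (< 790, feasible at tier 1)
EOQ₂ = √(2×23,550×164/44.1477) = 418.29  (< 790 → use Q = 790 at tier-2 price)
TC(tier 1 (EOQ₁), Q≈417.7) = €3,880,694.23
TC(tier 2, Q≈790.0) = €3,872,987.70
Minimum at tier 2: €3,872,987.70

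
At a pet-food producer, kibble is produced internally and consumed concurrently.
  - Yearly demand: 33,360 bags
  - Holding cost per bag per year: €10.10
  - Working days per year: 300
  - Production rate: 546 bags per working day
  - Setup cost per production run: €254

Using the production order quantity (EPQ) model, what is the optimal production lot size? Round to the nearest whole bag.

Daily demand d = 33,360/300 = 111.200; p = 546; 1 − d/p = 0.79634
EPQ = √(2DS / (H(1 − d/p)))
    = √(2 × 33,360 × 254 / (10.1 × 0.79634)) ≈ 1,451.56

1,452 bags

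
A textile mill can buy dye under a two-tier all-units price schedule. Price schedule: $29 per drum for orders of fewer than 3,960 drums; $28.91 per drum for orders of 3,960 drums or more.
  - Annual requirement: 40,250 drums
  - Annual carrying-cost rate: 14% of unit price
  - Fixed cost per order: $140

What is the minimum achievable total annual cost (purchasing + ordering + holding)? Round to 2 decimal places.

$1,173,064.33

H₁ = 14%×$29 = $4.0600;  H₂ = 14%×$28.91 = $4.0474
EOQ₁ = √(2×40,250×140/4.0600) = 1,666.09  (< 3,960, feasible at tier 1)
EOQ₂ = √(2×40,250×140/4.0474) = 1,668.68  (< 3,960 → use Q = 3,960 at tier-2 price)
TC(tier 1 (EOQ₁), Q≈1,666.1) = $1,174,014.33
TC(tier 2, Q≈3,960.0) = $1,173,064.33
Minimum at tier 2: $1,173,064.33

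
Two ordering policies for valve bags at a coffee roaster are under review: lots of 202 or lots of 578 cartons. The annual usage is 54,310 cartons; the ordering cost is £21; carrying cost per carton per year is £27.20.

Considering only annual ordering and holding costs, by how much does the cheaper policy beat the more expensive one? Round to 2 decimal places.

Annual cost at Q: ordering D·S/Q plus holding Q·H/2.
TC(202) = (54,310/202)×21 + (202/2)×27.2 = £8,393.29
TC(578) = (54,310/578)×21 + (578/2)×27.2 = £9,834.00
|ΔTC| = |£8,393.29 − £9,834.00| = £1,440.71

£1,440.71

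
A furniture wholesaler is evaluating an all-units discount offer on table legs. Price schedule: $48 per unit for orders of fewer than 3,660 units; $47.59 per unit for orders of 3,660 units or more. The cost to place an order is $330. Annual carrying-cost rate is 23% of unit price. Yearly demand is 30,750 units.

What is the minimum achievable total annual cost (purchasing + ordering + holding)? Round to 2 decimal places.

$1,486,195.67

H₁ = 23%×$48 = $11.0400;  H₂ = 23%×$47.59 = $10.9457
EOQ₁ = √(2×30,750×330/11.0400) = 1,355.84  (< 3,660, feasible at tier 1)
EOQ₂ = √(2×30,750×330/10.9457) = 1,361.67  (< 3,660 → use Q = 3,660 at tier-2 price)
TC(tier 1 (EOQ₁), Q≈1,355.8) = $1,490,968.53
TC(tier 2, Q≈3,660.0) = $1,486,195.67
Minimum at tier 2: $1,486,195.67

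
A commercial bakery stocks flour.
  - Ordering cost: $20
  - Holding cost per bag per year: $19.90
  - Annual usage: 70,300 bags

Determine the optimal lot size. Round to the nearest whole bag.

Optimal lot size Q* = (2 × 70,300 × $20 / $19.9)^½ ≈ 375.91

376 bags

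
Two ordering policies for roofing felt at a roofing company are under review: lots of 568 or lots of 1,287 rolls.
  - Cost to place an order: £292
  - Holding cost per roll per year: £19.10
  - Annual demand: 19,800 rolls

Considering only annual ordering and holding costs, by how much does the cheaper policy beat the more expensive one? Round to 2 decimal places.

For each Q, cost = (D/Q)·S + (Q/2)·H.
TC(568) = (19,800/568)×292 + (568/2)×19.1 = £15,603.27
TC(1,287) = (19,800/1,287)×292 + (1,287/2)×19.1 = £16,783.16
Lots of 568 are cheaper by £1,179.88.

£1,179.88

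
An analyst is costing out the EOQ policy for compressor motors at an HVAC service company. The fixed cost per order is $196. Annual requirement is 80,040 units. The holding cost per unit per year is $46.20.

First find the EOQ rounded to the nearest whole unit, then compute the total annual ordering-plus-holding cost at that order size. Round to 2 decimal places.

2DS/H = 2·80,040·196/46.2 = 679,127.27
EOQ = √679,127.27 ≈ 824.09 → Q = 824 units
Orders/yr = 80,040/824 = 97.136; ordering cost = 97.136 × $196 = $19,038.64
Average inventory = 824/2 = 412; holding cost = 412 × $46.2 = $19,034.40
Total = $19,038.64 + $19,034.40 = $38,073.04

$38,073.04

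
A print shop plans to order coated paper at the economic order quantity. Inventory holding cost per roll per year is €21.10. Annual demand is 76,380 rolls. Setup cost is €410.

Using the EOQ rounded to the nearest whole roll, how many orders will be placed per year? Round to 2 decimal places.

44.33 orders per year

Optimal lot size Q* = (2 × 76,380 × €410 / €21.1)^½ ≈ 1,722.88 → Q = 1,723
N = D/Q = 76,380/1,723 ≈ 44.330 orders/yr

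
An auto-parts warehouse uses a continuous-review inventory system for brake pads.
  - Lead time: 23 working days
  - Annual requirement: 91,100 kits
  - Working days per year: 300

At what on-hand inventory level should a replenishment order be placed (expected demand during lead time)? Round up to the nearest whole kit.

Daily demand d = 91,100 / 300 = 303.667 kits/day
Demand during lead time = 303.667 × 23 = 6,984.33
Reorder point = 6,984.33 → round up

6,985 kits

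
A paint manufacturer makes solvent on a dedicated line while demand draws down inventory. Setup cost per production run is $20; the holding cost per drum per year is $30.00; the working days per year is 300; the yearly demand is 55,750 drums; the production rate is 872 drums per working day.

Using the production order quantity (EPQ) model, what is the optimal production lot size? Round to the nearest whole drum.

307 drums

d = 55,750/300 = 185.8333 drums/day;  effective holding cost H(1 − d/p) = 30·(1 − 185.8333/872) = 23.60665
Q* = √(2DS / H_eff) = √(2·55,750·20 / 23.60665) ≈ 307.35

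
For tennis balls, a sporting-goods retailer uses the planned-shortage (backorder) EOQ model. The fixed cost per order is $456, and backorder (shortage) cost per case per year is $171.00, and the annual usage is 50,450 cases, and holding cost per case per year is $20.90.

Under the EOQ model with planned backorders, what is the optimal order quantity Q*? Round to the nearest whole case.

Q* = √(2DS/H) · √((H + b)/b)
   = √(2 × 50,450 × 456 / 20.9) · √((20.9 + 171) / 171)
   = 1,483.730 × 1.0593 ≈ 1,571.79

1,572 cases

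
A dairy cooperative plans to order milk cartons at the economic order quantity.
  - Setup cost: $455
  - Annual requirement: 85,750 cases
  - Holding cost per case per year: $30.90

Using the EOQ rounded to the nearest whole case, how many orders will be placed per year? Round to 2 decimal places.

53.96 orders per year

Optimal lot size Q* = (2 × 85,750 × $455 / $30.9)^½ ≈ 1,589.13 → Q = 1,589
N = D/Q = 85,750/1,589 ≈ 53.965 orders/yr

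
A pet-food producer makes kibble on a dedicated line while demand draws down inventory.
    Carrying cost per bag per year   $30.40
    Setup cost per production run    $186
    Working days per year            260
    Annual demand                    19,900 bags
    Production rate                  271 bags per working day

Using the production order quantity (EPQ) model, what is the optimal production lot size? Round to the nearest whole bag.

Daily demand d = 19,900/260 = 76.538; p = 271; 1 − d/p = 0.71757
EPQ = √(2DS / (H(1 − d/p)))
    = √(2 × 19,900 × 186 / (30.4 × 0.71757)) ≈ 582.54

583 bags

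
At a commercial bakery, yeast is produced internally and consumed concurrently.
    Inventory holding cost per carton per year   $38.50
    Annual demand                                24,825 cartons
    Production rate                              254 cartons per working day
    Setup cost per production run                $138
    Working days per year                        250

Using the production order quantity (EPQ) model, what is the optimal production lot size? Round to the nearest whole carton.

541 cartons

d = 24,825/250 = 99.3000 cartons/day;  effective holding cost H(1 − d/p) = 38.5·(1 − 99.3000/254) = 23.44862
Q* = √(2DS / H_eff) = √(2·24,825·138 / 23.44862) ≈ 540.56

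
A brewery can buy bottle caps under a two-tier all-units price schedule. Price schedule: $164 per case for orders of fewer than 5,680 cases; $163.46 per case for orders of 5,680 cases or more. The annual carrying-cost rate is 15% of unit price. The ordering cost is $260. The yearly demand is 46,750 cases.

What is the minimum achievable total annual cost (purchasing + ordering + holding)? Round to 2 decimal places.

$7,691,454.57

H₁ = 15%×$164 = $24.6000;  H₂ = 15%×$163.46 = $24.5190
EOQ₁ = √(2×46,750×260/24.6000) = 994.09  (< 5,680, feasible at tier 1)
EOQ₂ = √(2×46,750×260/24.5190) = 995.73  (< 5,680 → use Q = 5,680 at tier-2 price)
TC(tier 1 (EOQ₁), Q≈994.1) = $7,691,454.57
TC(tier 2, Q≈5,680.0) = $7,713,528.92
Minimum at tier 1 (EOQ₁): $7,691,454.57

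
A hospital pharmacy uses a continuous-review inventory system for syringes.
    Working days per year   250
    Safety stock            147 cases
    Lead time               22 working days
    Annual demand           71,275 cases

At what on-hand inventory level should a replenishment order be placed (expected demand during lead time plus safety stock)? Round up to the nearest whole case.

6,420 cases

Daily demand d = 71,275 / 250 = 285.100 cases/day
Demand during lead time = 285.100 × 22 = 6,272.20
Reorder point = 6,272.20 + 147 = 6,419.20 → round up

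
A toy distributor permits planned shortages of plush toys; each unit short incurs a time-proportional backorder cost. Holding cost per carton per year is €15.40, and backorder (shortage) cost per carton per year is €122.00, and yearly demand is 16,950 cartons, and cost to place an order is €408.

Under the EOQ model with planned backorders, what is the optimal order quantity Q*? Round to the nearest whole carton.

Basic EOQ = √(2·16,950·408/15.4) = 947.697
Backorder adjustment √((H+b)/b) = √((15.4+122)/122) = 1.0612
Q* = 947.697 × 1.0612 ≈ 1,005.73

1,006 cartons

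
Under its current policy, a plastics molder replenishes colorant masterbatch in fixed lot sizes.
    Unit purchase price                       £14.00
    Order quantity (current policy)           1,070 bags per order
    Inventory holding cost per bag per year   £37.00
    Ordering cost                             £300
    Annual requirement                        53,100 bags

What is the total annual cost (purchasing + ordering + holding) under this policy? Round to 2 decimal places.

£778,082.85

Orders/yr = 53,100/1,070 = 49.626; ordering cost = 49.626 × £300 = £14,887.85
Average inventory = 1,070/2 = 535; holding cost = 535 × £37 = £19,795.00
Purchase cost = D·C = 53,100 × 14 = £743,400.00
Total = £14,887.85 + £19,795.00 + £743,400.00 = £778,082.85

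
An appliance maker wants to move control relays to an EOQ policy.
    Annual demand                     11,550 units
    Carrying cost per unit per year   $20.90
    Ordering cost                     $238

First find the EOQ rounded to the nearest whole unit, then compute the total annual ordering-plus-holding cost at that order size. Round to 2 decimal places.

$10,719.33

EOQ = √(2DS/H) = √(2 × 11,550 × 238 / 20.9)
    = √(263,052.63) ≈ 512.89 → Q = 513 units
Ordering: D/Q × S = 11,550/513 × $238 = $5,358.48
Holding:  Q/2 × H = 513/2 × $20.9 = $5,360.85
Total = $5,358.48 + $5,360.85 = $10,719.33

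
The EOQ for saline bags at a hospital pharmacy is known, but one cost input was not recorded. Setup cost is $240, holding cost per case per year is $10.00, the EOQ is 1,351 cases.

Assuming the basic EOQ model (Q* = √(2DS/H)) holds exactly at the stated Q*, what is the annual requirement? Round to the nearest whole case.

38,025 cases per year

From Q* = √(2DS/H) ⇒ Q*² = 2DS/H.
D = Q²H / (2S) = 1,351² × 10 / (2 × 240) = 38,025.02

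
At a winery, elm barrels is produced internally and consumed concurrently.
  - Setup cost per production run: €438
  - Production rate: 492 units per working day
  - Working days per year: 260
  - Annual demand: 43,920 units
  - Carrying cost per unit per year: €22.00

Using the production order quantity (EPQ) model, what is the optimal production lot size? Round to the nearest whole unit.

Daily demand d = 43,920/260 = 168.923; p = 492; 1 − d/p = 0.65666
EPQ = √(2DS / (H(1 − d/p)))
    = √(2 × 43,920 × 438 / (22 × 0.65666)) ≈ 1,631.93

1,632 units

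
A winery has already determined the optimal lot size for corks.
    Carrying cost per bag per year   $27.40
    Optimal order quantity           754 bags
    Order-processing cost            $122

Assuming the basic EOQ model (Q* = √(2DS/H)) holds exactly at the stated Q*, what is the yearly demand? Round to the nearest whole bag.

Since Q* = (2DS/H)^½, squaring gives Q*²·H = 2DS.
D = Q²H / (2S) = 754² × 27.4 / (2 × 122) = 63,841.55

63,842 bags per year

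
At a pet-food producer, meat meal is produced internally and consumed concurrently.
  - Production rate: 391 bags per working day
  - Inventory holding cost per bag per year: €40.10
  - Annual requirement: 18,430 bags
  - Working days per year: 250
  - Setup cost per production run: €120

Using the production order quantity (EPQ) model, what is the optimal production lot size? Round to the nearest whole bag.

d = 18,430/250 = 73.7200 bags/day;  effective holding cost H(1 − d/p) = 40.1·(1 − 73.7200/391) = 32.53946
Q* = √(2DS / H_eff) = √(2·18,430·120 / 32.53946) ≈ 368.69

369 bags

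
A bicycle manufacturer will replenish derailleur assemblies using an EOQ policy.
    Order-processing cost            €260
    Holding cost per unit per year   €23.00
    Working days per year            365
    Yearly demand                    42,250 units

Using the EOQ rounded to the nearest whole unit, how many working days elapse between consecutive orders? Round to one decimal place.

8.4 days

2DS/H = 2·42,250·260/23 = 955,217.39
EOQ = √955,217.39 ≈ 977.35 → Q = 977 units
T = Q/D × 365 days = 977/42,250 × 365 = 8.440 days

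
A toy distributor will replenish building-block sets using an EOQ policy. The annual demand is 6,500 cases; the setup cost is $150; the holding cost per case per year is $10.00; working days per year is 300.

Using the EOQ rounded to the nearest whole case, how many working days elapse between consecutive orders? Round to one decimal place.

20.4 days

EOQ = √(2DS/H) = √(2 × 6,500 × 150 / 10)
    = √(195,000.00) ≈ 441.59 → Q = 442 cases
Cycle time = (working days × Q)/D = (300 × 442) / 6,500 = 20.400 days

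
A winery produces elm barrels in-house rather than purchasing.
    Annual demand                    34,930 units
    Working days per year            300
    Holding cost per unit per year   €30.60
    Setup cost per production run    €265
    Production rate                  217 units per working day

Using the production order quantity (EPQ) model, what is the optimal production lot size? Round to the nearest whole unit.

1,143 units

d = 34,930/300 = 116.4333 units/day;  effective holding cost H(1 − d/p) = 30.6·(1 − 116.4333/217) = 14.18129
Q* = √(2DS / H_eff) = √(2·34,930·265 / 14.18129) ≈ 1,142.56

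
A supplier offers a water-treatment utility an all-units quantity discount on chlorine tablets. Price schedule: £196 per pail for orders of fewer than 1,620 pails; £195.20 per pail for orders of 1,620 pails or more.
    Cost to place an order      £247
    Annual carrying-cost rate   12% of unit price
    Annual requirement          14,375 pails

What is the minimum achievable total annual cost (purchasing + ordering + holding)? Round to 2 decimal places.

H₁ = 12%×£196 = £23.5200;  H₂ = 12%×£195.20 = £23.4240
EOQ₁ = √(2×14,375×247/23.5200) = 549.48  (< 1,620, feasible at tier 1)
EOQ₂ = √(2×14,375×247/23.4240) = 550.60  (< 1,620 → use Q = 1,620 at tier-2 price)
TC(tier 1 (EOQ₁), Q≈549.5) = £2,830,423.68
TC(tier 2, Q≈1,620.0) = £2,827,165.18
Minimum at tier 2: £2,827,165.18

£2,827,165.18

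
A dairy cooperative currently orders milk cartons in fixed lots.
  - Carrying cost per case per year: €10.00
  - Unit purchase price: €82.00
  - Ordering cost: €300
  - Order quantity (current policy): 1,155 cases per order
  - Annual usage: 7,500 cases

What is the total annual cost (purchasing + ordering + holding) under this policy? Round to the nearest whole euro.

Annual ordering cost = (D/Q)·S = (7,500/1,155) × 300 = €1,948.05
Annual holding cost  = (Q/2)·H = (1,155/2) × 10 = €5,775.00
Purchase cost = D·C = 7,500 × 82 = €615,000.00
Total = €1,948.05 + €5,775.00 + €615,000.00 = €622,723.05

€622,723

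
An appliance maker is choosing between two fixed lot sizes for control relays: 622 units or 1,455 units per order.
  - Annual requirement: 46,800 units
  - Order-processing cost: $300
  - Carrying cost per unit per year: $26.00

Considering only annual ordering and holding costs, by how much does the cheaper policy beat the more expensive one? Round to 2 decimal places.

TC(Q) = (D/Q)S + (Q/2)H
TC(622) = (46,800/622)×300 + (622/2)×26 = $30,658.35
TC(1,455) = (46,800/1,455)×300 + (1,455/2)×26 = $28,564.48
|ΔTC| = |$30,658.35 − $28,564.48| = $2,093.86

$2,093.86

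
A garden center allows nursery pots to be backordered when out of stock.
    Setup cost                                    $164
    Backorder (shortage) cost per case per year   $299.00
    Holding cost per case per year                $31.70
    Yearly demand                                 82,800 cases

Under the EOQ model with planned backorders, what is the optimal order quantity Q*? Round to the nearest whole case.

Q* = √(2DS/H) · √((H + b)/b)
   = √(2 × 82,800 × 164 / 31.7) · √((31.7 + 299) / 299)
   = 925.598 × 1.0517 ≈ 973.43

973 cases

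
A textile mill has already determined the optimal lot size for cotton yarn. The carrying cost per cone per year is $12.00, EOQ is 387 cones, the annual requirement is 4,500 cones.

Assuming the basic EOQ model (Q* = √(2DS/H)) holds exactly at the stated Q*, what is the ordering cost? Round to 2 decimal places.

From Q* = √(2DS/H) ⇒ Q*² = 2DS/H.
S = Q²H / (2D) = 387² × 12 / (2 × 4,500) = 199.6920

$199.69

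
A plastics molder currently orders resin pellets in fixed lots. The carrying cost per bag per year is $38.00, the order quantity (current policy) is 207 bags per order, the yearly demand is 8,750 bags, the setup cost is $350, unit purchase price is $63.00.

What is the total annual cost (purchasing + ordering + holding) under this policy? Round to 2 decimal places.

Ordering: D/Q × S = 8,750/207 × $350 = $14,794.69
Holding:  Q/2 × H = 207/2 × $38 = $3,933.00
Purchase cost = D·C = 8,750 × 63 = $551,250.00
Total = $14,794.69 + $3,933.00 + $551,250.00 = $569,977.69

$569,977.69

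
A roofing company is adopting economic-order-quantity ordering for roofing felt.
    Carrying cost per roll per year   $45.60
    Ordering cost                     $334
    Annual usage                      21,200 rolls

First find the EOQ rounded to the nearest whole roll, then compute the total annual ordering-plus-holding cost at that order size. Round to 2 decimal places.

Q* = √(2·D·S / H) = √(2·21,200·334 / 45.6) = √310,561.4 ≈ 557.28 → Q = 557 rolls
Orders/yr = 21,200/557 = 38.061; ordering cost = 38.061 × $334 = $12,712.39
Average inventory = 557/2 = 278.5; holding cost = 278.5 × $45.6 = $12,699.60
Total = $12,712.39 + $12,699.60 = $25,411.99

$25,411.99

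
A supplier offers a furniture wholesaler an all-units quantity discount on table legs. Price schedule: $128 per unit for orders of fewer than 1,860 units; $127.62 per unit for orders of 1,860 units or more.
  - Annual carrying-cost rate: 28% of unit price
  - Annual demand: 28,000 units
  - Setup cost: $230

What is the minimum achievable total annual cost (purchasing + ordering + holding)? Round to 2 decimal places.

$3,605,485.33

H₁ = 28%×$128 = $35.8400;  H₂ = 28%×$127.62 = $35.7336
EOQ₁ = √(2×28,000×230/35.8400) = 599.48  (< 1,860, feasible at tier 1)
EOQ₂ = √(2×28,000×230/35.7336) = 600.37  (< 1,860 → use Q = 1,860 at tier-2 price)
TC(tier 1 (EOQ₁), Q≈599.5) = $3,605,485.33
TC(tier 2, Q≈1,860.0) = $3,610,054.61
Minimum at tier 1 (EOQ₁): $3,605,485.33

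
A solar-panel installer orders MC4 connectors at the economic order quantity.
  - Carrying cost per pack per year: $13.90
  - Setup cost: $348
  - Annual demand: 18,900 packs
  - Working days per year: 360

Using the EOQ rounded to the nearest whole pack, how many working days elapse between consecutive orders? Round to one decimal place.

Q* = √(2·D·S / H) = √(2·18,900·348 / 13.9) = √946,359.7 ≈ 972.81 → Q = 973 packs
T = Q/D × 360 days = 973/18,900 × 360 = 18.533 days

18.5 days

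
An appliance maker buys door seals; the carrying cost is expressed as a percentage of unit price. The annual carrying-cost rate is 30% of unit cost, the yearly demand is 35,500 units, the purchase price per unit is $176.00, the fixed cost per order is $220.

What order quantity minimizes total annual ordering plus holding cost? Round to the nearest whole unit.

544 units

Holding cost per unit per year: H = 30% × $176 = $52.8000
2DS/H = 2·35,500·220/52.8 = 295,833.33
EOQ = √295,833.33 ≈ 543.91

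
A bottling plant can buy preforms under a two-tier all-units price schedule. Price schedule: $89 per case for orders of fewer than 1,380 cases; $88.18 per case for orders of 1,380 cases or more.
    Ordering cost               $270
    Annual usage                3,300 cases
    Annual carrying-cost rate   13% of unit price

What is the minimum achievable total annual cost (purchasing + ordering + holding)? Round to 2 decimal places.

H₁ = 13%×$89 = $11.5700;  H₂ = 13%×$88.18 = $11.4634
EOQ₁ = √(2×3,300×270/11.5700) = 392.45  (< 1,380, feasible at tier 1)
EOQ₂ = √(2×3,300×270/11.4634) = 394.27  (< 1,380 → use Q = 1,380 at tier-2 price)
TC(tier 1 (EOQ₁), Q≈392.5) = $298,240.68
TC(tier 2, Q≈1,380.0) = $299,549.40
Minimum at tier 1 (EOQ₁): $298,240.68

$298,240.68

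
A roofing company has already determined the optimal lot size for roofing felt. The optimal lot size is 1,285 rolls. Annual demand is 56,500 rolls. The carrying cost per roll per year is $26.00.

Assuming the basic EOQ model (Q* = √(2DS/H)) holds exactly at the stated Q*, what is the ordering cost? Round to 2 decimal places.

Since Q* = (2DS/H)^½, squaring gives Q*²·H = 2DS.
S = Q²H / (2D) = 1,285² × 26 / (2 × 56,500) = 379.9279

$379.93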